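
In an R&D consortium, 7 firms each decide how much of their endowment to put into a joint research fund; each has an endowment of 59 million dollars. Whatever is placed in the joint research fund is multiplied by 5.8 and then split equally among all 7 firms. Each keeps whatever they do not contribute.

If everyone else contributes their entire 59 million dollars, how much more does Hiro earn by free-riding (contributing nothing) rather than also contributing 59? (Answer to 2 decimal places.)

10.11 million dollars

Switching from a contribution of 59 to 0 lets Hiro keep an extra 59 million dollars, but lowers the joint research fund by 59, which costs Hiro their own share of that drop: 5.8/7 × 59 = 48.89.
Net gain = 59 − 48.89 = 10.11. The private return per contributed unit (0.8286) is below 1, so free-riding is indeed the best response regardless of what the others do.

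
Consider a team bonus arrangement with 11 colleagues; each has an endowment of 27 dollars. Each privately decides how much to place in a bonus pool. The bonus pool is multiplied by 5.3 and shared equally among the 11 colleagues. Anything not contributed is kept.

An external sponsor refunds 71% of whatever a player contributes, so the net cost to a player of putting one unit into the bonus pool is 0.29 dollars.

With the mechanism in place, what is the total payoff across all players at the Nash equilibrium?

The effective private return per unit is now (5.3/11) / 0.29 = 1.6614 > 1, so every player's dominant strategy flips to full contribution.
So the Nash equilibrium is full contribution by all 11; the group earns 11 × (27 × 0.71 + 5.3 × 27) = 1784.97.

1784.97 dollars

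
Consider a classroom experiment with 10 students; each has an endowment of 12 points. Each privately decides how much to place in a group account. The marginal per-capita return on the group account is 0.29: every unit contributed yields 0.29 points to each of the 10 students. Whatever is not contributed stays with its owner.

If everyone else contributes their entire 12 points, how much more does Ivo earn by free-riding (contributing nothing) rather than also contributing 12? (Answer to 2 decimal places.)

Switching from a contribution of 12 to 0 lets Ivo keep an extra 12 points, but lowers the group account by 12, which costs Ivo their own share of that drop: 0.29 × 12 = 3.48.
Net gain = 12 − 3.48 = 8.52. The private return per contributed unit (0.29) is below 1, so free-riding is indeed the best response regardless of what the others do.

8.52 points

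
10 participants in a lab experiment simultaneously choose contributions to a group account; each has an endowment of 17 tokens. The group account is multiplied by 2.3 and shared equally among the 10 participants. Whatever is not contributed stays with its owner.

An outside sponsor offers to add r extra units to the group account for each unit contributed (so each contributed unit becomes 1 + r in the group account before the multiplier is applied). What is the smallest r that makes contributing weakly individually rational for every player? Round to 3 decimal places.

3.348

With matching at rate r, one contributed unit becomes (1 + r) in the group account and returns 2.3 × (1 + r) / 10 to the contributor.
Setting this equal to 1: 1 + r = 10/2.3 = 4.3478.
So the minimum matching rate is r = 4.3478 − 1 = 3.348.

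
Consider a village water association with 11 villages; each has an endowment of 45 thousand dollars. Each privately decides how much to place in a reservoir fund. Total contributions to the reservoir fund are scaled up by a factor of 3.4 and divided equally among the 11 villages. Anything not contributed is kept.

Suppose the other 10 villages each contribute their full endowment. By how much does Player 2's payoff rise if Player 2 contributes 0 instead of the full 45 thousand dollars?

31.09 thousand dollars

Switching from a contribution of 45 to 0 lets Player 2 keep an extra 45 thousand dollars, but lowers the reservoir fund by 45, which costs Player 2 their own share of that drop: 3.4/11 × 45 = 13.91.
Net gain = 45 − 13.91 = 31.09. The private return per contributed unit (0.3091) is below 1, so free-riding is indeed the best response regardless of what the others do.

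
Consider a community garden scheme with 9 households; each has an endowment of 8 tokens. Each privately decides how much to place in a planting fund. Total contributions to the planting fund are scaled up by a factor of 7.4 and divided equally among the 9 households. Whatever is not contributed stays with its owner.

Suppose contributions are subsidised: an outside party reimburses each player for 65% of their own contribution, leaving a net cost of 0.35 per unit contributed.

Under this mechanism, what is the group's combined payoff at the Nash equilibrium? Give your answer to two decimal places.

The effective private return per unit is now (7.4/9) / 0.35 = 2.3492 > 1, so every player's dominant strategy flips to full contribution.
At the Nash equilibrium everyone contributes 8. Group total payoff = 9 × (8 × 0.65 + 7.4 × 8) = 579.60.

579.60 tokens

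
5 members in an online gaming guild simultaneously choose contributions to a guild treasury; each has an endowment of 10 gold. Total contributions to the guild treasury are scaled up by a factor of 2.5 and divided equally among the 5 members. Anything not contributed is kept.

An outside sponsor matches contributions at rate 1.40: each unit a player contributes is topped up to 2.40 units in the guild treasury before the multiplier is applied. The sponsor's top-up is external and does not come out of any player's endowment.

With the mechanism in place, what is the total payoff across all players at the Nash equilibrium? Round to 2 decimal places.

With the mechanism, a contributed unit returns 2.5 × 2.40 / 5 = 1.2000 per unit of net cost to the contributor — now above 1 — so contributing fully is weakly dominant for every player.
At the Nash equilibrium everyone contributes 10. Group total payoff = 2.5 × 2.40 × 50 = 300.00.

300.00 gold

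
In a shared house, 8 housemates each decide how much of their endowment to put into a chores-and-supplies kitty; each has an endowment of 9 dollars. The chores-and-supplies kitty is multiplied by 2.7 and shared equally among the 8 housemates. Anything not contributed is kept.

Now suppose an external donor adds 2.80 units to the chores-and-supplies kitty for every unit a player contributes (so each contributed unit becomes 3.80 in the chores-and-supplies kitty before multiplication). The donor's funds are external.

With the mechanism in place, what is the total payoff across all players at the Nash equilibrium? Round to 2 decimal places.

Under the mechanism each unit contributed yields 2.7 × 3.80 / 8 = 1.2825 back to its contributor per unit of net cost, which exceeds 1, making full contribution the dominant choice for everyone.
So the Nash equilibrium is full contribution by all 8; the group earns 2.7 × 3.80 × 72 = 738.72.

738.72 dollars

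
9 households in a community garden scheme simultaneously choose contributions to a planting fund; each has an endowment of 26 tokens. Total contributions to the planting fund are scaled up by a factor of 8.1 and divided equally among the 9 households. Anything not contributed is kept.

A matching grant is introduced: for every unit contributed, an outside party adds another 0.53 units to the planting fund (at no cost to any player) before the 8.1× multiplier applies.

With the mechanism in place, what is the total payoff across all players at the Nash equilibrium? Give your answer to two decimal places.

2899.96 tokens

With the mechanism, a contributed unit returns 8.1 × 1.53 / 9 = 1.3770 per unit of net cost to the contributor — now above 1 — so contributing fully is weakly dominant for every player.
So the Nash equilibrium is full contribution by all 9; the group earns 8.1 × 1.53 × 234 = 2899.96.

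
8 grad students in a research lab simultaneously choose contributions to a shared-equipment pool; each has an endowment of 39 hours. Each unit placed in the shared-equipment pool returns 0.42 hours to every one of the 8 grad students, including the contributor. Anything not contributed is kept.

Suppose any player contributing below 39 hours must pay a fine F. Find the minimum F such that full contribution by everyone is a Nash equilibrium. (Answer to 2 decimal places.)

22.62 hours

Given the others contribute fully, the best deviation is to contribute 0 (any partial contribution still incurs the fine and gives up units whose private return 0.42 is below 1).
Deviating from 39 to 0 saves 39 hours but forfeits the deviator's share of the drop in the shared-equipment pool: 0.42 × 39 = 16.38.
So the deviation gain is 39 − 16.38 = 22.62, and the fine must be at least 22.62 hours to wipe it out.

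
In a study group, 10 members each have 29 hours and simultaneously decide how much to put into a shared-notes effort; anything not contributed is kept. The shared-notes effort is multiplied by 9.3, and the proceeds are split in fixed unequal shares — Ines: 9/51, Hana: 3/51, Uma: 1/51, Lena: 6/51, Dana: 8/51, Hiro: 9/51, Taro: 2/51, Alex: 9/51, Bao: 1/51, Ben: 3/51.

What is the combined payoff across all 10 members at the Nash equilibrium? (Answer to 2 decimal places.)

1493.50 hours

Each unit j contributes comes back to j as 9.3 × (j's share), so j prefers to contribute only if that share exceeds 1/9.3 = 0.1075; otherwise keeping the unit dominates.
Ines, Lena, Dana, Hiro and Alex clear that bar, contributing 29 each; the remaining 5 contribute 0. Total contributed: 145.
The shared-notes effort pays out 9.3 × 145 = 1348.50 in total (split across the unequal shares, but the aggregate is all that matters for the group sum).
The 5 free-riders keep 29 each, adding 145. Group total = 145 + 1348.50 = 1493.50.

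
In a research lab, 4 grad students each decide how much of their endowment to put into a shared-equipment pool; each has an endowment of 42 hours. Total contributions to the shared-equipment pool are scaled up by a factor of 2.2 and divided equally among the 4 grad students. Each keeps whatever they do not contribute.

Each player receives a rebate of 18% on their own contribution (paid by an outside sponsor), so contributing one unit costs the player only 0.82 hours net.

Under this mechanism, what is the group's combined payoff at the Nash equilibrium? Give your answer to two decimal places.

168.00 hours

Even with the mechanism, each unit contributed returns only (2.2/4) / 0.82 = 0.6707 per unit of net cost, so contributing nothing is still dominant.
At the Nash equilibrium no one contributes; group total payoff = 4 × 42 = 168.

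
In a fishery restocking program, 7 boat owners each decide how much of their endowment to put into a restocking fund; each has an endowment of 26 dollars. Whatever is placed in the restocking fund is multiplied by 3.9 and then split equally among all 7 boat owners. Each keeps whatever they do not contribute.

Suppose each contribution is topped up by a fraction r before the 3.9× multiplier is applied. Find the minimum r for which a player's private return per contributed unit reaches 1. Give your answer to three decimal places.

With matching at rate r, one contributed unit becomes (1 + r) in the restocking fund and returns 3.9 × (1 + r) / 7 to the contributor.
Setting this equal to 1: 1 + r = 7/3.9 = 1.7949.
So the minimum matching rate is r = 1.7949 − 1 = 0.795.

0.795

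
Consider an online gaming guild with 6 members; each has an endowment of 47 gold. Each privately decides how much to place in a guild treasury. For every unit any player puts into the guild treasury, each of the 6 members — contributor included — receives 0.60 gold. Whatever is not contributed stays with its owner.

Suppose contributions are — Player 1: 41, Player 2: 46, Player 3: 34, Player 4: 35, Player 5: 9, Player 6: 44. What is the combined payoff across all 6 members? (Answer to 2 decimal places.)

825.40 gold

Total contributed: 41 + 46 + 34 + 35 + 9 + 44 = 209; total kept: 6 × 47 − 209 = 73.
The guild treasury pays out 0.60 × 6 × 209 = 752.40 in aggregate.
Group total = 73 + 752.40 = 825.40.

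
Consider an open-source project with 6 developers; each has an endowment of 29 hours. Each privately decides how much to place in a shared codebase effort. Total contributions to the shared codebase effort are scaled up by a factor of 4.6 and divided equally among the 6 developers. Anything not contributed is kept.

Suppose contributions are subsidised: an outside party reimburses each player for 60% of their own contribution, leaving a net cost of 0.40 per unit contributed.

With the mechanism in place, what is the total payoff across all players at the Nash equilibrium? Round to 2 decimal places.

904.80 hours

With the mechanism, a contributed unit returns (4.6/6) / 0.40 = 1.9167 per unit of net cost to the contributor — now above 1 — so contributing fully is weakly dominant for every player.
At the Nash equilibrium everyone contributes 29. Group total payoff = 6 × (29 × 0.60 + 4.6 × 29) = 904.80.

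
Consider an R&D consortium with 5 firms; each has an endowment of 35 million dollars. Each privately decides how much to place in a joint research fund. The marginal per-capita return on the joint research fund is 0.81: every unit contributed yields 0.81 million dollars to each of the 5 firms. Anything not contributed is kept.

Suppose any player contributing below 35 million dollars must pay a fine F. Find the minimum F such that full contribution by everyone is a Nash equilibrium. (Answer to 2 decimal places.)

Given the others contribute fully, the best deviation is to contribute 0 (any partial contribution still incurs the fine and gives up units whose private return 0.81 is below 1).
Deviating from 35 to 0 saves 35 million dollars but forfeits the deviator's share of the drop in the joint research fund: 0.81 × 35 = 28.35.
So the deviation gain is 35 − 28.35 = 6.65, and the fine must be at least 6.65 million dollars to wipe it out.

6.65 million dollars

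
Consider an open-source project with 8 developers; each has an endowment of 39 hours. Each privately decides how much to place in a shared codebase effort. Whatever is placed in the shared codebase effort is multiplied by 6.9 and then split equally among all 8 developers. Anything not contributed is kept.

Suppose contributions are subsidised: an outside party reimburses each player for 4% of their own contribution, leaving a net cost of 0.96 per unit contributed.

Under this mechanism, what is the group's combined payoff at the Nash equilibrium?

Even with the mechanism, each unit contributed returns only (6.9/8) / 0.96 = 0.8984 per unit of net cost, so contributing nothing is still dominant.
Everyone keeps their endowment and the group total is 8 × 39 = 312.

312.00 hours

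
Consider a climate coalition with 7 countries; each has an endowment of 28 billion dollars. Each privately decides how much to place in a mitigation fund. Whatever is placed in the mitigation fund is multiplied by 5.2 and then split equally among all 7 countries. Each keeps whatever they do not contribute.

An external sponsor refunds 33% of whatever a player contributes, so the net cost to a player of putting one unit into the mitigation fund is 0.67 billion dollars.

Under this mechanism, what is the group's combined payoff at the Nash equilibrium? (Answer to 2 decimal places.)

1083.88 billion dollars

Under the mechanism each unit contributed yields (5.2/7) / 0.67 = 1.1087 back to its contributor per unit of net cost, which exceeds 1, making full contribution the dominant choice for everyone.
So the Nash equilibrium is full contribution by all 7; the group earns 7 × (28 × 0.33 + 5.2 × 28) = 1083.88.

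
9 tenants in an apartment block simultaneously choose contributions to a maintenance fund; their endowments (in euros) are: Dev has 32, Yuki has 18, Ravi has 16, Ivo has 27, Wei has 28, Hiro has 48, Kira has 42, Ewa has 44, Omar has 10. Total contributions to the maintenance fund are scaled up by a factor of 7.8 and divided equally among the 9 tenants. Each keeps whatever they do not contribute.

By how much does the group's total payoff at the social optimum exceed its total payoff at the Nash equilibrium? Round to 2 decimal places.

The private return per contributed unit is 7.8/9 = 0.8667 < 1 for every player regardless of endowment, so the Nash equilibrium is zero contribution and the group total is Σ E_j = 32 + 18 + 16 + 27 + 28 + 48 + 42 + 44 + 10 = 265.
Each contributed unit returns 7.800 to the group, so the social optimum is full contribution by everyone: group total = 7.800 × 265 = 2067.00.
Efficiency loss = (7.800 − 1) × 265 = 1802.00.

1802.00 euros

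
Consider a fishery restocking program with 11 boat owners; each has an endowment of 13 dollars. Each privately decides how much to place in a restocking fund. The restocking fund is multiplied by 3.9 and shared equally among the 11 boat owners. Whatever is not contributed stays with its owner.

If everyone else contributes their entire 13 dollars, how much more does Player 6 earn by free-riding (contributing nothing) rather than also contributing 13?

Switching from a contribution of 13 to 0 lets Player 6 keep an extra 13 dollars, but lowers the restocking fund by 13, which costs Player 6 their own share of that drop: 3.9/11 × 13 = 4.61.
Net gain = 13 − 4.61 = 8.39. The private return per contributed unit (0.3545) is below 1, so free-riding is indeed the best response regardless of what the others do.

8.39 dollars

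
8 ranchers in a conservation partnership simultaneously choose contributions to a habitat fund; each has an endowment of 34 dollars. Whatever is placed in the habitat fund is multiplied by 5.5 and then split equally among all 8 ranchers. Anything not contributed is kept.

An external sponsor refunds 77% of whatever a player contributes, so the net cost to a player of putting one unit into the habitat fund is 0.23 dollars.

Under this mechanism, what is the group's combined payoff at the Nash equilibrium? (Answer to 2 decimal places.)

With the mechanism, a contributed unit returns (5.5/8) / 0.23 = 2.9891 per unit of net cost to the contributor — now above 1 — so contributing fully is weakly dominant for every player.
At the Nash equilibrium everyone contributes 34. Group total payoff = 8 × (34 × 0.77 + 5.5 × 34) = 1705.44.

1705.44 dollars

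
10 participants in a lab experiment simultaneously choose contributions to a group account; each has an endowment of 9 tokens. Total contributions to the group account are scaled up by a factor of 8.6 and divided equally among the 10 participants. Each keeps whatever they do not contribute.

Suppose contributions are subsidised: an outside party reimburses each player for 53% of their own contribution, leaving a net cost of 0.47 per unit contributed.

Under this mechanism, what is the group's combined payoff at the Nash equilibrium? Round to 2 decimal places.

821.70 tokens

With the mechanism, a contributed unit returns (8.6/10) / 0.47 = 1.8298 per unit of net cost to the contributor — now above 1 — so contributing fully is weakly dominant for every player.
At the Nash equilibrium everyone contributes 9. Group total payoff = 10 × (9 × 0.53 + 8.6 × 9) = 821.70.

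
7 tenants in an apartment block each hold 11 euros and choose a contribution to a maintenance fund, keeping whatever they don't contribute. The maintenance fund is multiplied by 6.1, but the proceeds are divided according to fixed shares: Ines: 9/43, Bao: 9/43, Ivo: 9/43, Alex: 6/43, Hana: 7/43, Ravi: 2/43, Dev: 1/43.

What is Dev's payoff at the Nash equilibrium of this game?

15.68 euros

Each unit j contributes comes back to j as 6.1 × (j's share), so j prefers to contribute only if that share exceeds 1/6.1 = 0.1639; otherwise keeping the unit dominates.
The shares above 0.1639 belong to Ines, Bao and Ivo, contributing 11 each; the remaining 4 contribute 0. Total contributed: 33.
Dev keeps 11 and receives 6.1 × 33 × 1/43 = 4.68 from the maintenance fund, for a payoff of 15.68.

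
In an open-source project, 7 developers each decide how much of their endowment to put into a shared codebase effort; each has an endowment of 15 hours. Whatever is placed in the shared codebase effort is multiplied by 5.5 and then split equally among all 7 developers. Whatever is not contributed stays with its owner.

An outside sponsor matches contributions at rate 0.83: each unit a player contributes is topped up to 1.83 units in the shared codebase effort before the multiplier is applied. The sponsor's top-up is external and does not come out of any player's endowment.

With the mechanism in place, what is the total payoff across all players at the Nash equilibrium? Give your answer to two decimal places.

1056.83 hours

Under the mechanism each unit contributed yields 5.5 × 1.83 / 7 = 1.4379 back to its contributor per unit of net cost, which exceeds 1, making full contribution the dominant choice for everyone.
At the Nash equilibrium everyone contributes 15. Group total payoff = 5.5 × 1.83 × 105 = 1056.83.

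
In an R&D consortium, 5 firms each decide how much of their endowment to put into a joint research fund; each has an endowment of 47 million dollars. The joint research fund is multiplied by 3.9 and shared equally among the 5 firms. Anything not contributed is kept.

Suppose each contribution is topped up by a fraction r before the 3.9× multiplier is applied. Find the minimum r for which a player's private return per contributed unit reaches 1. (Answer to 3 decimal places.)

With matching at rate r, one contributed unit becomes (1 + r) in the joint research fund and returns 3.9 × (1 + r) / 5 to the contributor.
Setting this equal to 1: 1 + r = 5/3.9 = 1.2821.
So the minimum matching rate is r = 1.2821 − 1 = 0.282.

0.282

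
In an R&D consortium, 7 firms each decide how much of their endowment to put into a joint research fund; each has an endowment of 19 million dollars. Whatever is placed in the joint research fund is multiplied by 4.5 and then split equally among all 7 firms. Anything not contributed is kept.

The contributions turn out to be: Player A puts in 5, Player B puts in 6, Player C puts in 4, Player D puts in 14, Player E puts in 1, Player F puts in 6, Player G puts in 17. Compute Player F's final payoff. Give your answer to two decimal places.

Total contributed: 5 + 6 + 4 + 14 + 1 + 6 + 17 = 53.
Each receives 4.5 × 53 / 7 = 34.07 from the joint research fund.
Player F keeps 19 − 6 = 13, so Player F's payoff is 13 + 34.07 = 47.07.

47.07 million dollars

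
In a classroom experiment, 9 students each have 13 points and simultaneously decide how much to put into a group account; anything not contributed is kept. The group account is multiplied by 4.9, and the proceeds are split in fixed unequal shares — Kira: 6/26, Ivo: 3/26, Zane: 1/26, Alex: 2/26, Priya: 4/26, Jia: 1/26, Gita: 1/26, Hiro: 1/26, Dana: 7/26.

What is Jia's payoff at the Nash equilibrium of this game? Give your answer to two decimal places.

A player with share s gets back 4.9·s per unit contributed, so full contribution is dominant for anyone with s > 1/4.9 = 0.2041 and zero contribution is dominant for anyone below.
Kira and Dana clear that bar, contributing 13 each; the remaining 7 contribute 0. Total contributed: 26.
Jia keeps 13 and receives 4.9 × 26 × 1/26 = 4.90 from the group account, for a payoff of 17.90.

17.90 points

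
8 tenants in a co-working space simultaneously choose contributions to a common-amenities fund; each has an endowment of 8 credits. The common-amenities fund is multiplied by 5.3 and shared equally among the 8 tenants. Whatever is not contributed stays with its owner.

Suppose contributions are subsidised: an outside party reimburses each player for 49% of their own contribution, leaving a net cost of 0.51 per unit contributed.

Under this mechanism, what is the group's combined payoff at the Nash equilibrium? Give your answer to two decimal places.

With the mechanism, a contributed unit returns (5.3/8) / 0.51 = 1.2990 per unit of net cost to the contributor — now above 1 — so contributing fully is weakly dominant for every player.
At the Nash equilibrium everyone contributes 8. Group total payoff = 8 × (8 × 0.49 + 5.3 × 8) = 370.56.

370.56 credits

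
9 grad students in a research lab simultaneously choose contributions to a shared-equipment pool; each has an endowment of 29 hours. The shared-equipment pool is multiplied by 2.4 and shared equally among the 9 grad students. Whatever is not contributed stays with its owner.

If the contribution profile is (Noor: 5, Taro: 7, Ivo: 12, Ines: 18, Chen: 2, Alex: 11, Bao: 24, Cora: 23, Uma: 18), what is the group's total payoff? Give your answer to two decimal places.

429.00 hours

Total contributed: 5 + 7 + 12 + 18 + 2 + 11 + 24 + 23 + 18 = 120; total kept: 9 × 29 − 120 = 141.
The shared-equipment pool pays out 2.4 × 120 = 288.00 in aggregate.
Group total = 141 + 288.00 = 429.00.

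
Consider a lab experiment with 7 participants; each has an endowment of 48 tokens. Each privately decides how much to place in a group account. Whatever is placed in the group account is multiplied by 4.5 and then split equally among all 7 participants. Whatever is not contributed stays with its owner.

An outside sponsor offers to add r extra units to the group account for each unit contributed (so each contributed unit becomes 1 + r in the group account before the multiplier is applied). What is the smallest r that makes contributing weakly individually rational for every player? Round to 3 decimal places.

0.556

With matching at rate r, one contributed unit becomes (1 + r) in the group account and returns 4.5 × (1 + r) / 7 to the contributor.
Setting this equal to 1: 1 + r = 7/4.5 = 1.5556.
So the minimum matching rate is r = 1.5556 − 1 = 0.556.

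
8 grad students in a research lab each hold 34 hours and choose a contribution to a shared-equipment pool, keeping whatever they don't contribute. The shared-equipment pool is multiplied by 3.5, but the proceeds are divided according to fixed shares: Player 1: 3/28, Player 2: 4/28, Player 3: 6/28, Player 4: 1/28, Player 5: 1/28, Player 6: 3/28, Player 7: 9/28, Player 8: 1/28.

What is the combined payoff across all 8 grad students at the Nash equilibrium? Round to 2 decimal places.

Each unit j contributes comes back to j as 3.5 × (j's share), so j prefers to contribute only if that share exceeds 1/3.5 = 0.2857; otherwise keeping the unit dominates.
The only share above 0.2857 is Player 7's 9/28, contributing 34; the remaining 7 contribute 0. Total contributed: 34.
The shared-equipment pool pays out 3.5 × 34 = 119.00 in total (split across the unequal shares, but the aggregate is all that matters for the group sum).
The 7 free-riders keep 34 each, adding 238. Group total = 238 + 119.00 = 357.00.

357.00 hours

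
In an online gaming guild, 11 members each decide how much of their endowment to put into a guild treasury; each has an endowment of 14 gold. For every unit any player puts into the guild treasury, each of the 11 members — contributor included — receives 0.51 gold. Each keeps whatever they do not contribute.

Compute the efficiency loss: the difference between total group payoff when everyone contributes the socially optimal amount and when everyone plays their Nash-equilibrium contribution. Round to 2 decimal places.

The private return per contributed unit is 0.51 < 1, so contributing 0 is dominant for every player. At the Nash equilibrium everyone keeps their 14, and the group total is 11 × 14 = 154.
Each contributed unit returns 5.610 to the group as a whole (0.51 to each of 11 players), which exceeds 1, so the social optimum is full contribution: group total = 5.610 × 154 = 863.94.
Efficiency loss = 863.94 − 154 = 709.94.

709.94 gold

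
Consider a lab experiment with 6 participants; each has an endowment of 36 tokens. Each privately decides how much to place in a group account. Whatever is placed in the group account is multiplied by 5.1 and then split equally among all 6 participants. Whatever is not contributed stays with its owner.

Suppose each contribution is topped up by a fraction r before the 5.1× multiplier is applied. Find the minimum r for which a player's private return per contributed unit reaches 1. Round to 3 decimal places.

0.176

With matching at rate r, one contributed unit becomes (1 + r) in the group account and returns 5.1 × (1 + r) / 6 to the contributor.
Setting this equal to 1: 1 + r = 6/5.1 = 1.1765.
So the minimum matching rate is r = 1.1765 − 1 = 0.176.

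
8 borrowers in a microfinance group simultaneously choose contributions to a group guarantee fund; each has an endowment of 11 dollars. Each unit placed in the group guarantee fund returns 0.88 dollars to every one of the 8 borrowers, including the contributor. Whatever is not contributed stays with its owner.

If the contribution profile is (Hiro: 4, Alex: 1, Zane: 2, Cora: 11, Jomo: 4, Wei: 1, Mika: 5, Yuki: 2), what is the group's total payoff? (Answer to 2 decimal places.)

269.20 dollars

Total contributed: 4 + 1 + 2 + 11 + 4 + 1 + 5 + 2 = 30; total kept: 8 × 11 − 30 = 58.
The group guarantee fund pays out 0.88 × 8 × 30 = 211.20 in aggregate.
Group total = 58 + 211.20 = 269.20.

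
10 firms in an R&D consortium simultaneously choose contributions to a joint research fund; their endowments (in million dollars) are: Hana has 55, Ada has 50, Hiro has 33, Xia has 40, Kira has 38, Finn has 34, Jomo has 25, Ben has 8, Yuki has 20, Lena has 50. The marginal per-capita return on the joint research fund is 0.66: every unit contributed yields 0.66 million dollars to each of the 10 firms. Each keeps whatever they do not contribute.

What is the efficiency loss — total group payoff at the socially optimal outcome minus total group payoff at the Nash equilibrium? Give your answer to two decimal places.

The private return per contributed unit is 0.66 < 1 for everyone, so the Nash equilibrium is zero contribution and the group total is Σ E_j = 55 + 50 + 33 + 40 + 38 + 34 + 25 + 8 + 20 + 50 = 353.
Each contributed unit returns 6.600 to the group, so the social optimum is full contribution by everyone: group total = 6.600 × 353 = 2329.80.
Efficiency loss = (6.600 − 1) × 353 = 1976.80.

1976.80 million dollars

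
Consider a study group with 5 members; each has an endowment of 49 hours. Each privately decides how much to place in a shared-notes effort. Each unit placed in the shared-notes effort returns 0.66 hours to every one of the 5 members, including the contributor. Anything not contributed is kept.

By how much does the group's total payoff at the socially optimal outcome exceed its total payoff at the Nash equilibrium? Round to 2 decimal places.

The private return per contributed unit is 0.66 < 1, so contributing 0 is dominant for every player. At the Nash equilibrium everyone keeps their 49, and the group total is 5 × 49 = 245.
Each contributed unit returns 3.300 to the group as a whole (0.66 to each of 5 players), which exceeds 1, so the social optimum is full contribution: group total = 3.300 × 245 = 808.50.
Efficiency loss = 808.50 − 245 = 563.50.

563.50 hours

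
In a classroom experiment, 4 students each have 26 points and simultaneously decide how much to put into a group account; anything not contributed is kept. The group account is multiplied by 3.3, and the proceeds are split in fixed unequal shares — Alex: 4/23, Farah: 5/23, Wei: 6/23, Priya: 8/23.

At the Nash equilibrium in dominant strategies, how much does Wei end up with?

For player j, contributing a unit is worthwhile iff 3.3 × (j's share) ≥ 1, i.e. iff j's share is at least 0.3030.
The only share above 0.3030 is Priya's 8/23, contributing 26; the remaining 3 contribute 0. Total contributed: 26.
Wei keeps 26 and receives 3.3 × 26 × 6/23 = 22.38 from the group account, for a payoff of 48.38.

48.38 points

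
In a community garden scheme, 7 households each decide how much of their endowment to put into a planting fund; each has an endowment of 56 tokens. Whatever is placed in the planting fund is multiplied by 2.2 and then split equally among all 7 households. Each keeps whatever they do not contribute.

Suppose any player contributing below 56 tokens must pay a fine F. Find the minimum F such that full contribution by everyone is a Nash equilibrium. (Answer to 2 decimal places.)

38.40 tokens

Given the others contribute fully, the best deviation is to contribute 0 (any partial contribution still incurs the fine and gives up units whose private return 0.3143 is below 1).
Deviating from 56 to 0 saves 56 tokens but forfeits the deviator's share of the drop in the planting fund: 2.2/7 × 56 = 17.60.
So the deviation gain is 56 − 17.60 = 38.40, and the fine must be at least 38.40 tokens to wipe it out.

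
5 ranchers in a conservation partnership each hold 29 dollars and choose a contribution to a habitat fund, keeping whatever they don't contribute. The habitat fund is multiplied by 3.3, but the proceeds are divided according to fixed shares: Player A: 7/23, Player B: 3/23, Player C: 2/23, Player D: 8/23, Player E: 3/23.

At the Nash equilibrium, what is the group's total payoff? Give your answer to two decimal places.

278.40 dollars

Player j's private return per contributed unit is 3.3 × (j's share). Contributing is weakly dominant for j when that share is at least 1/3.3 = 0.3030, and contributing 0 is dominant otherwise.
Player A and Player D are above the threshold, contributing 29 each; the remaining 3 contribute 0. Total contributed: 58.
The habitat fund pays out 3.3 × 58 = 191.40 in total (split across the unequal shares, but the aggregate is all that matters for the group sum).
The 3 free-riders keep 29 each, adding 87. Group total = 87 + 191.40 = 278.40.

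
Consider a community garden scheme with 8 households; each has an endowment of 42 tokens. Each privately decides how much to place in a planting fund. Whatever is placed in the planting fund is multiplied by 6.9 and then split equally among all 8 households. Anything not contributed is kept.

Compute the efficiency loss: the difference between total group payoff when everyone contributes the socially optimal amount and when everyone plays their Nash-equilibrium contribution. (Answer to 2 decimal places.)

1982.40 tokens

Each contributed unit returns 6.9/8 = 0.8625 to its contributor — below 1 — so contributing 0 is dominant for every player. At the Nash equilibrium everyone keeps their 42, and the group total is 8 × 42 = 336.
Each contributed unit returns 6.900 to the group as a whole (0.8625 to each of 8 players), which exceeds 1, so the social optimum is full contribution: group total = 6.900 × 336 = 2318.40.
Efficiency loss = 2318.40 − 336 = 1982.40.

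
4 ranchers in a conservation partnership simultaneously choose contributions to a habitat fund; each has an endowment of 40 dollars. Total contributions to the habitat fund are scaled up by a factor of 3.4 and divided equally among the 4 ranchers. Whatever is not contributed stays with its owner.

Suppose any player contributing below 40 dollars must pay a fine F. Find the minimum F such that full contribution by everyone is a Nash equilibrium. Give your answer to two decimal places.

6.00 dollars

Given the others contribute fully, the best deviation is to contribute 0 (any partial contribution still incurs the fine and gives up units whose private return 0.8500 is below 1).
Deviating from 40 to 0 saves 40 dollars but forfeits the deviator's share of the drop in the habitat fund: 3.4/4 × 40 = 34.00.
So the deviation gain is 40 − 34.00 = 6.00, and the fine must be at least 6.00 dollars to wipe it out.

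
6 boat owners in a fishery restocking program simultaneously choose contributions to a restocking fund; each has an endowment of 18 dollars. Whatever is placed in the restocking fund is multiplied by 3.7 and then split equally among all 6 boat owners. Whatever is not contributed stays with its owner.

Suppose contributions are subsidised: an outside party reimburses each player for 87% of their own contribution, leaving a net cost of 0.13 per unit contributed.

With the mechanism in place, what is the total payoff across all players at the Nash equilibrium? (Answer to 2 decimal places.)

The effective private return per unit is now (3.7/6) / 0.13 = 4.7436 > 1, so every player's dominant strategy flips to full contribution.
At the Nash equilibrium everyone contributes 18. Group total payoff = 6 × (18 × 0.87 + 3.7 × 18) = 493.56.

493.56 dollars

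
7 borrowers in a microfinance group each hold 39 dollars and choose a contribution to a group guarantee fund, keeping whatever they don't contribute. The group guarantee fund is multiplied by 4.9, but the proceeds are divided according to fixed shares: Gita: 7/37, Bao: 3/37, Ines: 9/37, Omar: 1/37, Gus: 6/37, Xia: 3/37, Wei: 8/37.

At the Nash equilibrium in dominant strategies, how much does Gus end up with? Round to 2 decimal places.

100.98 dollars

For player j, contributing a unit is worthwhile iff 4.9 × (j's share) ≥ 1, i.e. iff j's share is at least 0.2041.
Ines and Wei clear that bar, contributing 39 each; the remaining 5 contribute 0. Total contributed: 78.
Gus keeps 39 and receives 4.9 × 78 × 6/37 = 61.98 from the group guarantee fund, for a payoff of 100.98.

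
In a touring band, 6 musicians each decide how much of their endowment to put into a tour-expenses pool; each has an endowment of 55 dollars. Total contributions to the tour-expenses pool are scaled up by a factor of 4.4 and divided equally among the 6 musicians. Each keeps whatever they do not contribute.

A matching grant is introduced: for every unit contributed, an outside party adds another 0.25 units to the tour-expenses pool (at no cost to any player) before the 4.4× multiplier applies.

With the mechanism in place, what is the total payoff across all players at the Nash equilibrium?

The effective private return is 4.4 × 1.25 / 6 = 0.9167, which is still under 1, so the mechanism doesn't change anyone's dominant strategy: zero contribution.
At the Nash equilibrium no one contributes; group total payoff = 6 × 55 = 330.

330.00 dollars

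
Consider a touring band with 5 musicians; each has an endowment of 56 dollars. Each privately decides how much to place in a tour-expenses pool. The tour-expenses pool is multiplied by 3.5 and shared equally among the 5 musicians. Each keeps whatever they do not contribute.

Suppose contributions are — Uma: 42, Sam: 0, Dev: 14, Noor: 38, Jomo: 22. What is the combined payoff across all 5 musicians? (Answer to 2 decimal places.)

570.00 dollars

Total contributed: 42 + 0 + 14 + 38 + 22 = 116; total kept: 5 × 56 − 116 = 164.
The tour-expenses pool pays out 3.5 × 116 = 406.00 in aggregate.
Group total = 164 + 406.00 = 570.00.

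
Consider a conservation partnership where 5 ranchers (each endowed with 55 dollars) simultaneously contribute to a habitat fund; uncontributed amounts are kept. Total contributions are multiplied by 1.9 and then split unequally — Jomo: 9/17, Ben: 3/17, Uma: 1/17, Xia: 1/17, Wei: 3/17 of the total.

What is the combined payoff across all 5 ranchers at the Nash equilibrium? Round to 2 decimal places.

324.50 dollars

A player with share s gets back 1.9·s per unit contributed, so full contribution is dominant for anyone with s > 1/1.9 = 0.5263 and zero contribution is dominant for anyone below.
Jomo alone (share 9/17) is above the threshold, contributing 55; the remaining 4 contribute 0. Total contributed: 55.
The habitat fund pays out 1.9 × 55 = 104.50 in total (split across the unequal shares, but the aggregate is all that matters for the group sum).
The 4 free-riders keep 55 each, adding 220. Group total = 220 + 104.50 = 324.50.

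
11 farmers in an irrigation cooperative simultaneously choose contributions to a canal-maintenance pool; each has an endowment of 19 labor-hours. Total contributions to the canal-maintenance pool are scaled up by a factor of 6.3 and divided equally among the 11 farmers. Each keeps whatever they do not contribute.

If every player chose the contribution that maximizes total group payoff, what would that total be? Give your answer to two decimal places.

Each contributed unit returns 6.300 to the group as a whole (0.5727 to each of 11 players), which exceeds 1, so the social optimum is full contribution: group total = 6.300 × 209 = 1316.70.

1316.70 labor-hours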